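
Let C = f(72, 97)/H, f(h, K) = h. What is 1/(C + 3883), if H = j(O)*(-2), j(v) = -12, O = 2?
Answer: 1/3886 ≈ 0.00025733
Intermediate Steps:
H = 24 (H = -12*(-2) = 24)
C = 3 (C = 72/24 = 72*(1/24) = 3)
1/(C + 3883) = 1/(3 + 3883) = 1/3886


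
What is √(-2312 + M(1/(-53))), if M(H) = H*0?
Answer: 34*I*√2 ≈ 48.083*I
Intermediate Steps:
M(H) = 0
√(-2312 + M(1/(-53))) = √(-2312 + 0) = √(-2312) = 34*I*√2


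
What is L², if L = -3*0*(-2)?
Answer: 0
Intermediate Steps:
L = 0 (L = 0*(-2) = 0)
L² = 0² = 0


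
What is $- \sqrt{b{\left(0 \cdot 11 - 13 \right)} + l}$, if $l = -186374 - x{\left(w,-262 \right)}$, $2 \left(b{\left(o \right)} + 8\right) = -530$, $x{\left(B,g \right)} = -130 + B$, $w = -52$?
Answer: $- i \sqrt{186465} \approx - 431.82 i$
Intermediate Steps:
$b{\left(o \right)} = -273$ ($b{\left(o \right)} = -8 + \frac{1}{2} \left(-530\right) = -8 - 265 = -273$)
$l = -186192$ ($l = -186374 - \left(-130 - 52\right) = -186374 - -182 = -186374 + 182 = -186192$)
$- \sqrt{b{\left(0 \cdot 11 - 13 \right)} + l} = - \sqrt{-273 - 186192} = - \sqrt{-186465} = - i \sqrt{186465}$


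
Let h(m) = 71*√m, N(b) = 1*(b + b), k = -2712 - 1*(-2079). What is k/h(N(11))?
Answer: -633*√22/1562 ≈ -1.9008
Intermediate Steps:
k = -633 (k = -2712 + 2079 = -633)
N(b) = 2*b (N(b) = 1*(2*b) = 2*b)
k/h(N(11)) = -633*√22/1562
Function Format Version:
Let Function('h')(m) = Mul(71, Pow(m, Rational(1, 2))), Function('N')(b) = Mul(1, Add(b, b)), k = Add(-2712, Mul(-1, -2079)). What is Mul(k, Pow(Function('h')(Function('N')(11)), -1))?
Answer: Mul(Rational(-633, 1562), Pow(22, Rational(1, 2))) ≈ -1.9008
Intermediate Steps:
k = -633 (k = Add(-2712, 2079) = -633)
Function('N')(b) = Mul(2, b) (Function('N')(b) = Mul(1, Mul(2, b)) = Mul(2, b))
Mul(k, Pow(Function('h')(Function('N')(11)), -1)) = Mul(-633, Pow(Mul(71, Pow(Mul(2, 11), Rational(1, 2))), -1)) = Mul(-633, Pow(Mul(71, Pow(22, Rational(1, 2))), -1)) = Mul(-633, Mul(Rational(1, 1562), Pow(22, Rational(1, 2)))) = Mul(Rational(-633, 1562), Pow(22, Rational(1, 2)))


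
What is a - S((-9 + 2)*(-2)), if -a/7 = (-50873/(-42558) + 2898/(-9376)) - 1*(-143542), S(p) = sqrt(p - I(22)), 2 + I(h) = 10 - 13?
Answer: -100234800925175/99755952 - sqrt(19) ≈ -1.0048e+6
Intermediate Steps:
I(h) = -5 (I(h) = -2 + (10 - 13) = -2 - 3 = -5)
S(p) = sqrt(5 + p) (S(p) = sqrt(p - 1*(-5)) = sqrt(p + 5) = sqrt(5 + p))
a = -100234800925175/99755952 (a = -7*((-50873/(-42558) + 2898/(-9376)) - 1*(-143542)) = -7*((-50873*(-1/42558) + 2898*(-1/9376)) + 143542) = -7*((50873/42558 - 1449/4688) + 143542) = -7*(88413041/99755952 + 143542) = -7*14319257275025/99755952 = -100234800925175/99755952 ≈ -1.0048e+6)
a - S((-9 + 2)*(-2)) = -100234800925175/99755952 - sqrt(5 + (-9 + 2)*(-2)) = -100234800925175/99755952 - sqrt(5 - 7*(-2)) = -100234800925175/99755952 - sqrt(5 + 14) = -100234800925175/99755952 - sqrt(19)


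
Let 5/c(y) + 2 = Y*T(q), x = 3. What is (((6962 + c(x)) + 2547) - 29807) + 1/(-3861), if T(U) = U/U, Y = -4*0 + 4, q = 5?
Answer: -156721853/7722 ≈ -20296.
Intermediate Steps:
Y = 4 (Y = 0 + 4 = 4)
T(U) = 1
c(y) = 5/2 (c(y) = 5/(-2 + 4*1) = 5/(-2 + 4) = 5/2)
(((6962 + c(x)) + 2547) - 29807) + 1/(-3861) = (((6962 + 5/2) + 2547) - 29807) + 1/(-3861) = ((13929/2 + 2547) - 29807) - 1/3861 = (19023/2 - 29807) - 1/3861 = -40591/2 - 1/3861 = -156721853/7722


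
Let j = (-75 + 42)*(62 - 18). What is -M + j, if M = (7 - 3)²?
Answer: -1468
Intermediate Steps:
j = -1452 (j = -33*44 = -1452)
M = 16 (M = 4² = 16)
-M + j = -1*16 - 1452 = -16 - 1452 = -1468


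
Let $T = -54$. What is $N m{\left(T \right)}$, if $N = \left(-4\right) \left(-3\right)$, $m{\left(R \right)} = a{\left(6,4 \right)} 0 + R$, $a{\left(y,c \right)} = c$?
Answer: $-648$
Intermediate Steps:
$m{\left(R \right)} = R$ ($m{\left(R \right)} = 4 \cdot 0 + R = 0 + R = R$)
$N = 12$
$N m{\left(T \right)} = 12 \left(-54\right) = -648$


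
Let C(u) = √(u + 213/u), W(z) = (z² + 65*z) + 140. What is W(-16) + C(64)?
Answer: -644 + √4309/8 ≈ -635.79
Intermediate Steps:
W(z) = 140 + z² + 65*z
W(-16) + C(64) = (140 + (-16)² + 65*(-16)) + √(64 + 213/64) = (140 + 256 - 1040) + √(64 + 213*(1/64)) = -644 + √(64 + 213/64) = -644 + √(4309/64) = -644 + √4309/8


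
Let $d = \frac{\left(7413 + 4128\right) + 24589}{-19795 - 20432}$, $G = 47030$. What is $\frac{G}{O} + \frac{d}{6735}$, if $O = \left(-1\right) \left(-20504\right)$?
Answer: $\frac{115827661553}{50501136708} \approx 2.2936$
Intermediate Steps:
$O = 20504$
$d = - \frac{36130}{40227}$ ($d = \frac{11541 + 24589}{-40227} = 36130 \left(- \frac{1}{40227}\right) = - \frac{36130}{40227} \approx -0.89815$)
$\frac{G}{O} + \frac{d}{6735} = \frac{47030}{20504} - \frac{36130}{40227 \cdot 6735} = 47030 \cdot \frac{1}{20504} - \frac{7226}{54185769} = \frac{23515}{10252} - \frac{7226}{54185769} = \frac{115827661553}{50501136708}$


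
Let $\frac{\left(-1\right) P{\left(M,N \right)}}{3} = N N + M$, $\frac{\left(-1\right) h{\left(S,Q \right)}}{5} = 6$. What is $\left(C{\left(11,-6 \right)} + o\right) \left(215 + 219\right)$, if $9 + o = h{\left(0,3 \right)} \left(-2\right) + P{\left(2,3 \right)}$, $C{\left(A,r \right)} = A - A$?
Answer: $7812$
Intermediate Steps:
$C{\left(A,r \right)} = 0$
$h{\left(S,Q \right)} = -30$ ($h{\left(S,Q \right)} = \left(-5\right) 6 = -30$)
$P{\left(M,N \right)} = - 3 M - 3 N^{2}$ ($P{\left(M,N \right)} = - 3 \left(N N + M\right) = - 3 \left(N^{2} + M\right) = - 3 \left(M + N^{2}\right) = - 3 M - 3 N^{2}$)
$o = 18$ ($o = -9 - \left(-54 + 27\right) = -9 + \left(60 - 33\right) = -9 + 27 = 18$)
$\left(C{\left(11,-6 \right)} + o\right) \left(215 + 219\right) = \left(0 + 18\right) \left(215 + 219\right) = 18 \cdot 434 = 7812$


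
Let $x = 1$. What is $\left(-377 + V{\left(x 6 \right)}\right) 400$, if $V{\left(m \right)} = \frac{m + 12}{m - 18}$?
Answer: $-151400$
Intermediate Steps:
$V{\left(m \right)} = \frac{12 + m}{-18 + m}$
$\left(-377 + V{\left(x 6 \right)}\right) 400 = \left(-377 + \frac{12 + 1 \cdot 6}{-18 + 1 \cdot 6}\right) 400 = \left(-377 + \frac{12 + 6}{-18 + 6}\right) 400 = \left(-377 + \frac{1}{-12} \cdot 18\right) 400 = \left(-377 - \frac{3}{2}\right) 400 = \left(- \frac{757}{2}\right) 400 = -151400$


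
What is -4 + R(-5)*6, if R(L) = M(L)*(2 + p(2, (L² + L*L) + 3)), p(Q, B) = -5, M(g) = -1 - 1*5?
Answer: 104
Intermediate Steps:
M(g) = -6 (M(g) = -1 - 5 = -6)
R(L) = 18 (R(L) = -6*(2 - 5) = -6*(-3) = 18)
-4 + R(-5)*6 = -4 + 18*6 = -4 + 108 = 104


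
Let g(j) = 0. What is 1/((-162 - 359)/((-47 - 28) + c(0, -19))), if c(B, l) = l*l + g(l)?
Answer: -286/521 ≈ -0.54894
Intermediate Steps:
c(B, l) = l² (c(B, l) = l*l + 0 = l² + 0 = l²)
1/((-162 - 359)/((-47 - 28) + c(0, -19))) = 1/((-162 - 359)/((-47 - 28) + (-19)²)) = 1/(-521/(-75 + 361)) = 1/(-521/286) = -286/521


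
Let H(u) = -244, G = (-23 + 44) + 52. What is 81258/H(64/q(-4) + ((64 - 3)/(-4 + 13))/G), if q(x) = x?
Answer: -40629/122 ≈ -333.02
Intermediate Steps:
G = 73 (G = 21 + 52 = 73)
81258/H(64/q(-4) + ((64 - 3)/(-4 + 13))/G) = 81258/(-244) = 81258*(-1/244) = -40629/122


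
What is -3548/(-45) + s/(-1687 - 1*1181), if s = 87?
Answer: 3390583/43020 ≈ 78.814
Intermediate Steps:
-3548/(-45) + s/(-1687 - 1*1181) = -3548/(-45) + 87/(-1687 - 1*1181) = -3548*(-1/45) + 87/(-1687 - 1181) = 3548/45 + 87/(-2868) = 3548/45 + 87*(-1/2868) = 3548/45 - 29/956 = 3390583/43020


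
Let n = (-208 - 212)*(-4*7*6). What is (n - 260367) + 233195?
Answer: 43388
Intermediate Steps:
n = 70560 (n = -(-11760)*6 = -420*(-168) = 70560)
(n - 260367) + 233195 = (70560 - 260367) + 233195 = -189807 + 233195 = 43388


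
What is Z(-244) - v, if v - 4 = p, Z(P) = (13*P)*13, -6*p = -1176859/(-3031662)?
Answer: -750153268421/18189972 ≈ -41240.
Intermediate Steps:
p = -1176859/18189972 (p = -(-1176859)/(6*(-3031662)) = -(-1176859)*(-1)/(6*3031662) = -1/6*1176859/3031662 = -1176859/18189972 ≈ -0.064698)
Z(P) = 169*P
v = 71583029/18189972 (v = 4 - 1176859/18189972 = 71583029/18189972 ≈ 3.9353)
Z(-244) - v = 169*(-244) - 1*71583029/18189972 = -41236 - 71583029/18189972 = -750153268421/18189972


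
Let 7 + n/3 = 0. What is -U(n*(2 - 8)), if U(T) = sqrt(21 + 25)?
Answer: -sqrt(46) ≈ -6.7823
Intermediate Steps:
n = -21 (n = -21 + 3*0 = -21 + 0 = -21)
U(T) = sqrt(46)
-U(n*(2 - 8)) = -sqrt(46)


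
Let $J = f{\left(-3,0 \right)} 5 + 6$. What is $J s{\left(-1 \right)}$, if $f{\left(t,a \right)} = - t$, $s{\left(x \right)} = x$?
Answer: $-21$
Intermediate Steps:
$J = 21$ ($J = \left(-1\right) \left(-3\right) 5 + 6 = 3 \cdot 5 + 6 = 15 + 6 = 21$)
$J s{\left(-1 \right)} = 21 \left(-1\right) = -21$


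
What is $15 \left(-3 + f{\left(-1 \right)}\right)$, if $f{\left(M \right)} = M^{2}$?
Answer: $-30$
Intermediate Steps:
$15 \left(-3 + f{\left(-1 \right)}\right) = 15 \left(-3 + \left(-1\right)^{2}\right) = 15 \left(-3 + 1\right) = 15 \left(-2\right) = -30$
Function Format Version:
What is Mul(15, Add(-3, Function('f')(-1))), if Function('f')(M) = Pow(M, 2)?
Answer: -30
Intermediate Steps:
Mul(15, Add(-3, Function('f')(-1))) = Mul(15, Add(-3, Pow(-1, 2))) = Mul(15, Add(-3, 1)) = Mul(15, -2) = -30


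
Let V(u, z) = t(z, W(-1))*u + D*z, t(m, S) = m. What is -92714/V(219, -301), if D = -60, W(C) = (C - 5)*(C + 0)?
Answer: 92714/47859 ≈ 1.9372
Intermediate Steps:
W(C) = C*(-5 + C) (W(C) = (-5 + C)*C = C*(-5 + C))
V(u, z) = -60*z + u*z (V(u, z) = z*u - 60*z = u*z - 60*z = -60*z + u*z)
-92714/V(219, -301) = -92714*(-1/(301*(-60 + 219))) = -92714/((-301*159)) = -92714/(-47859) = -92714*(-1/47859) = 92714/47859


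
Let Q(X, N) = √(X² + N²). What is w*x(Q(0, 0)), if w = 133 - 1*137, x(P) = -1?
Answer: 4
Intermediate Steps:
Q(X, N) = √(N² + X²)
w = -4 (w = 133 - 137 = -4)
w*x(Q(0, 0)) = -4*(-1) = 4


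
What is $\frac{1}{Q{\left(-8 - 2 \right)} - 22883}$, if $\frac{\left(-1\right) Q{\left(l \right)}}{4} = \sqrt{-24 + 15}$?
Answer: $- \frac{22883}{523631833} + \frac{12 i}{523631833} \approx -4.3701 \cdot 10^{-5} + 2.2917 \cdot 10^{-8} i$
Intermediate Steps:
$Q{\left(l \right)} = - 12 i$ ($Q{\left(l \right)} = - 4 \sqrt{-24 + 15} = - 4 \sqrt{-9} = - 4 \cdot 3 i = - 12 i$)
$\frac{1}{Q{\left(-8 - 2 \right)} - 22883} = \frac{1}{- 12 i - 22883} = \frac{1}{-22883 - 12 i} = \frac{-22883 + 12 i}{523631833}$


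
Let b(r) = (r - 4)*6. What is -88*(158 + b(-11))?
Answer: -5984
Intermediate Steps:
b(r) = -24 + 6*r (b(r) = (-4 + r)*6 = -24 + 6*r)
-88*(158 + b(-11)) = -88*(158 + (-24 + 6*(-11))) = -88*(158 + (-24 - 66)) = -88*(158 - 90) = -88*68 = -5984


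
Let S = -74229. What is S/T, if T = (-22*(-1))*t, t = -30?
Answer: 24743/220 ≈ 112.47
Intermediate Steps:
T = -660 (T = -22*(-1)*(-30) = 22*(-30) = -660)
S/T = -74229/(-660) = -74229*(-1/660) = 24743/220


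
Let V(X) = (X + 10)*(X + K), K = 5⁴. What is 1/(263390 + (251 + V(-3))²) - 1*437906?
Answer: -9401585644989/21469415 ≈ -4.3791e+5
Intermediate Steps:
K = 625
V(X) = (10 + X)*(625 + X) (V(X) = (X + 10)*(X + 625) = (10 + X)*(625 + X))
1/(263390 + (251 + V(-3))²) - 1*437906 = 1/(263390 + (251 + (6250 + (-3)² + 635*(-3)))²) - 1*437906 = 1/(263390 + (251 + (6250 + 9 - 1905))²) - 437906 = 1/(263390 + (251 + 4354)²) - 437906 = 1/(263390 + 4605²) - 437906 = 1/(263390 + 21206025) - 437906 = 1/21469415 - 437906 = -9401585644989/21469415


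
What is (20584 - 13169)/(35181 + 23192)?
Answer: 7415/58373 ≈ 0.12703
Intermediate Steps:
(20584 - 13169)/(35181 + 23192) = 7415/58373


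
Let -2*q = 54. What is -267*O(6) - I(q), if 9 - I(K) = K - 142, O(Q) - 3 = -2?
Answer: -445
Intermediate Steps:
q = -27 (q = -½*54 = -27)
O(Q) = 1 (O(Q) = 3 - 2 = 1)
I(K) = 151 - K (I(K) = 9 - (K - 142) = 9 - (-142 + K) = 9 + (142 - K) = 151 - K)
-267*O(6) - I(q) = -267*1 - (151 - 1*(-27)) = -267 - (151 + 27) = -267 - 1*178 = -267 - 178 = -445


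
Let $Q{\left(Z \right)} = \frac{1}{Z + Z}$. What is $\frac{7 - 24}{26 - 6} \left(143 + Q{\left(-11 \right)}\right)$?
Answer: $- \frac{10693}{88} \approx -121.51$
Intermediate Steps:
$Q{\left(Z \right)} = \frac{1}{2 Z}$
$\frac{7 - 24}{26 - 6} \left(143 + Q{\left(-11 \right)}\right) = \frac{7 - 24}{26 - 6} \left(143 + \frac{1}{2 \left(-11\right)}\right) = - \frac{17}{20} \left(143 + \frac{1}{2} \left(- \frac{1}{11}\right)\right) = \left(-17\right) \frac{1}{20} \left(143 - \frac{1}{22}\right) = \left(- \frac{17}{20}\right) \frac{3145}{22} = - \frac{10693}{88}$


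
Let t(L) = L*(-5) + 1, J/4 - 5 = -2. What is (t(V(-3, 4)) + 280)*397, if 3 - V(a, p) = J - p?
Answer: 121482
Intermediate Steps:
J = 12 (J = 20 + 4*(-2) = 20 - 8 = 12)
V(a, p) = -9 + p (V(a, p) = 3 - (12 - p) = 3 + (-12 + p) = -9 + p)
t(L) = 1 - 5*L (t(L) = -5*L + 1 = 1 - 5*L)
(t(V(-3, 4)) + 280)*397 = ((1 - 5*(-9 + 4)) + 280)*397 = ((1 - 5*(-5)) + 280)*397 = ((1 + 25) + 280)*397 = (26 + 280)*397 = 306*397 = 121482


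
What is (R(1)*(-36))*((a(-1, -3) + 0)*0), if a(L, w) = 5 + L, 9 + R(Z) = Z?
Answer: 0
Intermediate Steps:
R(Z) = -9 + Z
(R(1)*(-36))*((a(-1, -3) + 0)*0) = ((-9 + 1)*(-36))*(((5 - 1) + 0)*0) = (-8*(-36))*((4 + 0)*0) = 288*(4*0) = 288*0 = 0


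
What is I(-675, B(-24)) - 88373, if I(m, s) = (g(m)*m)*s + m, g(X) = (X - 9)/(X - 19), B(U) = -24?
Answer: -25359256/347 ≈ -73081.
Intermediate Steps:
g(X) = (-9 + X)/(-19 + X)
I(m, s) = m + m*s*(-9 + m)/(-19 + m) (I(m, s) = (((-9 + m)/(-19 + m))*m)*s + m = (m*(-9 + m)/(-19 + m))*s + m = m*s*(-9 + m)/(-19 + m) + m = m + m*s*(-9 + m)/(-19 + m))
I(-675, B(-24)) - 88373 = -675*(-19 - 675 - 24*(-9 - 675))/(-19 - 675) - 88373 = -675*(-19 - 675 - 24*(-684))/(-694) - 88373 = -675*(-1/694)*(-19 - 675 + 16416) - 88373 = -675*(-1/694)*15722 - 88373 = 5306175/347 - 88373 = -25359256/347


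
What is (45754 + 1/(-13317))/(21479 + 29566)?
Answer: 609306017/679766265 ≈ 0.89635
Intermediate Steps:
(45754 + 1/(-13317))/(21479 + 29566) = (45754 - 1/13317)/51045 = (609306017/13317)*(1/51045) = 609306017/679766265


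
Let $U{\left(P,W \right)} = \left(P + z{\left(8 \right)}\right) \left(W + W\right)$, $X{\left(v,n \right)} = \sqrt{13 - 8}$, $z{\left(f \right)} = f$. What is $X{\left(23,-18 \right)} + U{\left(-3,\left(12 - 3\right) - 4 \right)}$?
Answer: $50 + \sqrt{5} \approx 52.236$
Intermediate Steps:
$X{\left(v,n \right)} = \sqrt{5}$
$U{\left(P,W \right)} = 2 W \left(8 + P\right)$ ($U{\left(P,W \right)} = \left(P + 8\right) \left(W + W\right) = \left(8 + P\right) 2 W = 2 W \left(8 + P\right)$)
$X{\left(23,-18 \right)} + U{\left(-3,\left(12 - 3\right) - 4 \right)} = \sqrt{5} + 2 \left(\left(12 - 3\right) - 4\right) \left(8 - 3\right) = \sqrt{5} + 2 \left(9 - 4\right) 5 = \sqrt{5} + 2 \cdot 5 \cdot 5 = \sqrt{5} + 50 = 50 + \sqrt{5}$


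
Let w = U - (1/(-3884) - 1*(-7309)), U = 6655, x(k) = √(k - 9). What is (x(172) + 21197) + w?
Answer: 79789013/3884 + √163 ≈ 20556.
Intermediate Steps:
x(k) = √(-9 + k)
w = -2540135/3884 (w = 6655 - (1/(-3884) - 1*(-7309)) = 6655 - (-1/3884 + 7309) = 6655 - 1*28388155/3884 = 6655 - 28388155/3884 = -2540135/3884 ≈ -654.00)
(x(172) + 21197) + w = (√(-9 + 172) + 21197) - 2540135/3884 = (√163 + 21197) - 2540135/3884 = (21197 + √163) - 2540135/3884 = 79789013/3884 + √163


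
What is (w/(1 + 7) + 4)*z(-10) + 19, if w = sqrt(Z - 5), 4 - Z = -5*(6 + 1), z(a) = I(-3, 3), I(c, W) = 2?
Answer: 27 + sqrt(34)/4 ≈ 28.458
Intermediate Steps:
z(a) = 2
Z = 39 (Z = 4 - (-5)*(6 + 1) = 4 - (-5)*7 = 4 - 1*(-35) = 4 + 35 = 39)
w = sqrt(34) (w = sqrt(39 - 5) = sqrt(34) ≈ 5.8309)
(w/(1 + 7) + 4)*z(-10) + 19 = (sqrt(34)/(1 + 7) + 4)*2 + 19 = (sqrt(34)/8 + 4)*2 + 19 = (4 + sqrt(34)/8)*2 + 19 = (8 + sqrt(34)/4) + 19 = 27 + sqrt(34)/4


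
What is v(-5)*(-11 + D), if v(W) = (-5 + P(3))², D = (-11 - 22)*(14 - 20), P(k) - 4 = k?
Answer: 748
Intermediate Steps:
P(k) = 4 + k
D = 198 (D = -33*(-6) = 198)
v(W) = 4 (v(W) = (-5 + (4 + 3))² = (-5 + 7)² = 2² = 4)
v(-5)*(-11 + D) = 4*(-11 + 198) = 4*187 = 748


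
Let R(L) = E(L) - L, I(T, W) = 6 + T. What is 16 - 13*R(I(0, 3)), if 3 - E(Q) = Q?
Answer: 133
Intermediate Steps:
E(Q) = 3 - Q
R(L) = 3 - 2*L (R(L) = (3 - L) - L = 3 - 2*L)
16 - 13*R(I(0, 3)) = 16 - 13*(3 - 2*(6 + 0)) = 16 - 13*(3 - 2*6) = 16 - 13*(3 - 12) = 16 - 13*(-9) = 16 + 117 = 133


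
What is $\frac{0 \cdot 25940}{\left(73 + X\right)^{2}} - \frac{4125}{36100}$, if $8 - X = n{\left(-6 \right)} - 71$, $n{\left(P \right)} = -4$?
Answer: $- \frac{165}{1444} \approx -0.11427$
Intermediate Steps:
$X = 83$ ($X = 8 - \left(-4 - 71\right) = 8 - -75 = 8 + 75 = 83$)
$\frac{0 \cdot 25940}{\left(73 + X\right)^{2}} - \frac{4125}{36100} = \frac{0 \cdot 25940}{\left(73 + 83\right)^{2}} - \frac{4125}{36100} = \frac{0}{156^{2}} - \frac{165}{1444} = \frac{0}{24336} - \frac{165}{1444} = 0 \cdot \frac{1}{24336} - \frac{165}{1444} = 0 - \frac{165}{1444} = - \frac{165}{1444}$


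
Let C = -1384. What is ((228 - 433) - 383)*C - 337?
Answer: 813455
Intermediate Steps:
((228 - 433) - 383)*C - 337 = ((228 - 433) - 383)*(-1384) - 337 = (-205 - 383)*(-1384) - 337 = -588*(-1384) - 337 = 813792 - 337 = 813455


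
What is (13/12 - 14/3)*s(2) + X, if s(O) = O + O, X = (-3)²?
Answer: -16/3 ≈ -5.3333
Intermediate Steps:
X = 9
s(O) = 2*O
(13/12 - 14/3)*s(2) + X = (13/12 - 14/3)*(2*2) + 9 = (13*(1/12) - 14*⅓)*4 + 9 = (13/12 - 14/3)*4 + 9 = -43/12*4 + 9 = -43/3 + 9 = -16/3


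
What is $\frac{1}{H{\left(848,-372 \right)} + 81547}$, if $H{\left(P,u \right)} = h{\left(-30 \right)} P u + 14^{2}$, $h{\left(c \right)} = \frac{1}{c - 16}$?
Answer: $\frac{23}{2037817} \approx 1.1287 \cdot 10^{-5}$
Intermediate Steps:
$h{\left(c \right)} = \frac{1}{-16 + c}$
$H{\left(P,u \right)} = 196 - \frac{P u}{46}$ ($H{\left(P,u \right)} = \frac{P}{-16 - 30} u + 14^{2} = \frac{P}{-46} u + 196 = - \frac{P}{46} u + 196 = - \frac{P u}{46} + 196 = 196 - \frac{P u}{46}$)
$\frac{1}{H{\left(848,-372 \right)} + 81547} = \frac{1}{\left(196 - \frac{424}{23} \left(-372\right)\right) + 81547} = \frac{1}{\left(196 + \frac{157728}{23}\right) + 81547} = \frac{1}{\frac{162236}{23} + 81547} = \frac{1}{\frac{2037817}{23}} = \frac{23}{2037817}$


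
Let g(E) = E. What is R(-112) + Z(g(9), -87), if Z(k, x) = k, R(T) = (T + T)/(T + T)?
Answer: 10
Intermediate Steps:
R(T) = 1 (R(T) = (2*T)/((2*T)) = (2*T)*(1/(2*T)) = 1)
R(-112) + Z(g(9), -87) = 1 + 9 = 10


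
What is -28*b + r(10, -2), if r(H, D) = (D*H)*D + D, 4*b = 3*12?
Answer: -214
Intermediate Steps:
b = 9 (b = (3*12)/4 = (¼)*36 = 9)
r(H, D) = D + H*D² (r(H, D) = H*D² + D = D + H*D²)
-28*b + r(10, -2) = -28*9 - 2*(1 - 2*10) = -252 - 2*(1 - 20) = -252 - 2*(-19) = -252 + 38 = -214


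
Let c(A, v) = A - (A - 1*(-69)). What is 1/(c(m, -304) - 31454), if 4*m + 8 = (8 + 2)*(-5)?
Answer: -1/31523 ≈ -3.1723e-5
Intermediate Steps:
m = -29/2 (m = -2 + ((8 + 2)*(-5))/4 = -2 + (10*(-5))/4 = -2 + (1/4)*(-50) = -2 - 25/2 = -29/2 ≈ -14.500)
c(A, v) = -69 (c(A, v) = A - (A + 69) = A - (69 + A) = A + (-69 - A) = -69)
1/(c(m, -304) - 31454) = 1/(-69 - 31454) = 1/(-31523) = -1/31523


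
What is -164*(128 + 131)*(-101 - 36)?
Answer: 5819212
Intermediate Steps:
-164*(128 + 131)*(-101 - 36) = -42476*(-137) = -164*(-35483) = 5819212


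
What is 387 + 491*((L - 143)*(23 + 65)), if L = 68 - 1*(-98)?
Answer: 994171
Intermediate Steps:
L = 166 (L = 68 + 98 = 166)
387 + 491*((L - 143)*(23 + 65)) = 387 + 491*((166 - 143)*(23 + 65)) = 387 + 491*(23*88) = 387 + 491*2024 = 387 + 993784 = 994171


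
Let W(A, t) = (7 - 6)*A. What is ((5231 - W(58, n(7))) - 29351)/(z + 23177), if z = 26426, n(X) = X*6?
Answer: -24178/49603 ≈ -0.48743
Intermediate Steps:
n(X) = 6*X
W(A, t) = A (W(A, t) = 1*A = A)
((5231 - W(58, n(7))) - 29351)/(z + 23177) = ((5231 - 1*58) - 29351)/(26426 + 23177) = ((5231 - 58) - 29351)/49603 = (5173 - 29351)*(1/49603) = -24178*1/49603 = -24178/49603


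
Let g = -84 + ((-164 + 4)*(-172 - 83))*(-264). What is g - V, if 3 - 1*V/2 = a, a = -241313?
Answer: -11253916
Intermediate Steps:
V = 482632 (V = 6 - 2*(-241313) = 6 + 482626 = 482632)
g = -10771284 (g = -84 - 160*(-255)*(-264) = -84 + 40800*(-264) = -84 - 10771200 = -10771284)
g - V = -10771284 - 1*482632 = -10771284 - 482632 = -11253916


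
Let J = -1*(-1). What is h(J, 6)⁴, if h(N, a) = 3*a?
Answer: 104976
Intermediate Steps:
J = 1
h(J, 6)⁴ = (3*6)⁴ = 18⁴ = 104976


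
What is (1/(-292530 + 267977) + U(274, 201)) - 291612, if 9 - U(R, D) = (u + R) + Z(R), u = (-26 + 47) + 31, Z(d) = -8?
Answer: -7167536314/24553 ≈ -2.9192e+5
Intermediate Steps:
u = 52 (u = 21 + 31 = 52)
U(R, D) = -35 - R (U(R, D) = 9 - ((52 + R) - 8) = 9 - (44 + R) = 9 + (-44 - R) = -35 - R)
(1/(-292530 + 267977) + U(274, 201)) - 291612 = (1/(-292530 + 267977) + (-35 - 1*274)) - 291612 = (1/(-24553) + (-35 - 274)) - 291612 = (-1/24553 - 309) - 291612 = -7586878/24553 - 291612 = -7167536314/24553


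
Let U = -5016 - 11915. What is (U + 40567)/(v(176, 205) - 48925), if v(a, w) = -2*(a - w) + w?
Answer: -11818/24331 ≈ -0.48572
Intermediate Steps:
v(a, w) = -2*a + 3*w (v(a, w) = (-2*a + 2*w) + w = -2*a + 3*w)
U = -16931
(U + 40567)/(v(176, 205) - 48925) = (-16931 + 40567)/((-2*176 + 3*205) - 48925) = 23636/((-352 + 615) - 48925) = 23636/(263 - 48925) = 23636/(-48662) = 23636*(-1/48662) = -11818/24331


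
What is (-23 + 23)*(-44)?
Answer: 0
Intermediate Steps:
(-23 + 23)*(-44) = 0*(-44) = 0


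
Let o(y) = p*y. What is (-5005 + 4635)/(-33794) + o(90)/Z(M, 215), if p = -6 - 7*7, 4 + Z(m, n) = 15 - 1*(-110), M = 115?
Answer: -7601615/185867 ≈ -40.898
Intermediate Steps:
Z(m, n) = 121 (Z(m, n) = -4 + (15 - 1*(-110)) = -4 + (15 + 110) = -4 + 125 = 121)
p = -55 (p = -6 - 49 = -55)
o(y) = -55*y
(-5005 + 4635)/(-33794) + o(90)/Z(M, 215) = (-5005 + 4635)/(-33794) - 55*90/121 = -370*(-1/33794) - 4950*1/121 = 185/16897 - 450/11 = -7601615/185867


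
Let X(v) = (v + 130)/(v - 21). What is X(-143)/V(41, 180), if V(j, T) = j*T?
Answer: 13/1210320 ≈ 1.0741e-5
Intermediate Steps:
X(v) = (130 + v)/(-21 + v)
V(j, T) = T*j
X(-143)/V(41, 180) = ((130 - 143)/(-21 - 143))/((180*41)) = (-13/(-164))/7380 = -1/164*(-13)*(1/7380) = (13/164)*(1/7380) = 13/1210320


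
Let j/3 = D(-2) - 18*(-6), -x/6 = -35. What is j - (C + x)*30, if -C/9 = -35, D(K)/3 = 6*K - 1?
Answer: -15543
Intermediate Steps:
D(K) = -3 + 18*K (D(K) = 3*(6*K - 1) = 3*(-1 + 6*K) = -3 + 18*K)
C = 315 (C = -9*(-35) = 315)
x = 210 (x = -6*(-35) = 210)
j = 207 (j = 3*((-3 + 18*(-2)) - 18*(-6)) = 3*((-3 - 36) + 108) = 3*(-39 + 108) = 3*69 = 207)
j - (C + x)*30 = 207 - (315 + 210)*30 = 207 - 525*30 = 207 - 1*15750 = 207 - 15750 = -15543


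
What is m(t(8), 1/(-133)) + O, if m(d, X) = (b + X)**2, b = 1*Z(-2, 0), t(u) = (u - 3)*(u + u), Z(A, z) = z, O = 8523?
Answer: 150763348/17689 ≈ 8523.0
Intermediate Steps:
t(u) = 2*u*(-3 + u) (t(u) = (-3 + u)*(2*u) = 2*u*(-3 + u))
b = 0 (b = 1*0 = 0)
m(d, X) = X**2 (m(d, X) = (0 + X)**2 = X**2)
m(t(8), 1/(-133)) + O = (1/(-133))**2 + 8523 = (-1/133)**2 + 8523 = 1/17689 + 8523 = 150763348/17689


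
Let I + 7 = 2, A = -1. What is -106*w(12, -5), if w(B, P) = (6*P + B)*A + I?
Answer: -1378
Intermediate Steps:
I = -5 (I = -7 + 2 = -5)
w(B, P) = -5 - B - 6*P (w(B, P) = (6*P + B)*(-1) - 5 = (B + 6*P)*(-1) - 5 = (-B - 6*P) - 5 = -5 - B - 6*P)
-106*w(12, -5) = -106*(-5 - 1*12 - 6*(-5)) = -106*(-5 - 12 + 30) = -106*13 = -1378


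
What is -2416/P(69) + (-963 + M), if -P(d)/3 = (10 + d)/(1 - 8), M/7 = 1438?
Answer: 2140499/237 ≈ 9031.6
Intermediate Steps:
M = 10066 (M = 7*1438 = 10066)
P(d) = 30/7 + 3*d/7 (P(d) = -3*(10 + d)/(1 - 8) = -3*(10 + d)/(-7) = -3*(10 + d)*(-1)/7 = -3*(-10/7 - d/7) = 30/7 + 3*d/7)
-2416/P(69) + (-963 + M) = -2416/(30/7 + (3/7)*69) + (-963 + 10066) = -2416/(30/7 + 207/7) + 9103 = -2416/237/7 + 9103 = -2416*7/237 + 9103 = -16912/237 + 9103 = 2140499/237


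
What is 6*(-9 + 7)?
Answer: -12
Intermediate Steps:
6*(-9 + 7) = 6*(-2) = -12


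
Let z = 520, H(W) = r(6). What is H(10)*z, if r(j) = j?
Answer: 3120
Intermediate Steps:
H(W) = 6
H(10)*z = 6*520 = 3120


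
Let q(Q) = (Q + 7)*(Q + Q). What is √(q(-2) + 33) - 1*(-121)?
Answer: 121 + √13 ≈ 124.61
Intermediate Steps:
q(Q) = 2*Q*(7 + Q) (q(Q) = (7 + Q)*(2*Q) = 2*Q*(7 + Q))
√(q(-2) + 33) - 1*(-121) = √(2*(-2)*(7 - 2) + 33) - 1*(-121) = √(2*(-2)*5 + 33) + 121 = √(-20 + 33) + 121 = √13 + 121 = 121 + √13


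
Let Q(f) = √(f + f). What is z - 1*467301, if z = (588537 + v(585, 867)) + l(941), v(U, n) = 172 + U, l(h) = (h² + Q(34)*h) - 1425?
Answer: 1006049 + 1882*√17 ≈ 1.0138e+6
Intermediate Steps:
Q(f) = √2*√f (Q(f) = √(2*f) = √2*√f)
l(h) = -1425 + h² + 2*h*√17 (l(h) = (h² + (√2*√34)*h) - 1425 = (h² + (2*√17)*h) - 1425 = (h² + 2*h*√17) - 1425 = -1425 + h² + 2*h*√17)
z = 1473350 + 1882*√17 (z = (588537 + (172 + 585)) + (-1425 + 941² + 2*941*√17) = (588537 + 757) + (-1425 + 885481 + 1882*√17) = 589294 + (884056 + 1882*√17) = 1473350 + 1882*√17 ≈ 1.4811e+6)
z - 1*467301 = (1473350 + 1882*√17) - 1*467301 = (1473350 + 1882*√17) - 467301 = 1006049 + 1882*√17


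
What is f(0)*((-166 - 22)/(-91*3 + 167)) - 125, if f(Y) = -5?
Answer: -7095/53 ≈ -133.87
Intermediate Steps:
f(0)*((-166 - 22)/(-91*3 + 167)) - 125 = -5*(-166 - 22)/(-91*3 + 167) - 125 = -(-940)/(-273 + 167) - 125 = -(-940)/(-106) - 125 = -(-940)*(-1)/106 - 125 = -5*94/53 - 125 = -470/53 - 125 = -7095/53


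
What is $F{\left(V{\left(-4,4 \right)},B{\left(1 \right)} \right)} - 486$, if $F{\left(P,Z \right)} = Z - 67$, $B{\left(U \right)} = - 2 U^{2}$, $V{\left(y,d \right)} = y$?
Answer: $-555$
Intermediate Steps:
$F{\left(P,Z \right)} = -67 + Z$
$F{\left(V{\left(-4,4 \right)},B{\left(1 \right)} \right)} - 486 = \left(-67 - 2 \cdot 1^{2}\right) - 486 = \left(-67 - 2\right) - 486 = -69 - 486 = -555$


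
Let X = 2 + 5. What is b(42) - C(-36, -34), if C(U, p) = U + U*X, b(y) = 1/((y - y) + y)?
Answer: 12097/42 ≈ 288.02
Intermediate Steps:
X = 7
b(y) = 1/y (b(y) = 1/(0 + y) = 1/y)
C(U, p) = 8*U (C(U, p) = U + U*7 = U + 7*U = 8*U)
b(42) - C(-36, -34) = 1/42 - 8*(-36) = 1/42 - 1*(-288) = 1/42 + 288 = 12097/42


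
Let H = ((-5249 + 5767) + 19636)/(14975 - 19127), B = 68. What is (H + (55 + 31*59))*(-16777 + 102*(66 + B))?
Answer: -4042847221/692 ≈ -5.8423e+6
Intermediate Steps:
H = -3359/692 (H = (518 + 19636)/(-4152) = 20154*(-1/4152) = -3359/692 ≈ -4.8540)
(H + (55 + 31*59))*(-16777 + 102*(66 + B)) = (-3359/692 + (55 + 31*59))*(-16777 + 102*(66 + 68)) = (-3359/692 + (55 + 1829))*(-16777 + 102*134) = (-3359/692 + 1884)*(-16777 + 13668) = (1300369/692)*(-3109) = -4042847221/692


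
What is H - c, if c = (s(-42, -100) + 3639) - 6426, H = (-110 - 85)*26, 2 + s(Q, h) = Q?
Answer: -2239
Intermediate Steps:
s(Q, h) = -2 + Q
H = -5070 (H = -195*26 = -5070)
c = -2831 (c = ((-2 - 42) + 3639) - 6426 = (-44 + 3639) - 6426 = 3595 - 6426 = -2831)
H - c = -5070 - 1*(-2831) = -5070 + 2831 = -2239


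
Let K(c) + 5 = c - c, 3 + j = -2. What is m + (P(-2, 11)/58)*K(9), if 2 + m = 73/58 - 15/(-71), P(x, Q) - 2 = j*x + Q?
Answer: -5174/2059 ≈ -2.5129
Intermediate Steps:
j = -5 (j = -3 - 2 = -5)
P(x, Q) = 2 + Q - 5*x (P(x, Q) = 2 + (-5*x + Q) = 2 + (Q - 5*x) = 2 + Q - 5*x)
m = -2183/4118 (m = -2 + (73/58 - 15/(-71)) = -2 + (73*(1/58) - 15*(-1/71)) = -2 + (73/58 + 15/71) = -2 + 6053/4118 = -2183/4118 ≈ -0.53011)
K(c) = -5 (K(c) = -5 + (c - c) = -5 + 0 = -5)
m + (P(-2, 11)/58)*K(9) = -2183/4118 + ((2 + 11 - 5*(-2))/58)*(-5) = -2183/4118 + ((2 + 11 + 10)*(1/58))*(-5) = -2183/4118 + (23*(1/58))*(-5) = -2183/4118 + (23/58)*(-5) = -2183/4118 - 115/58 = -5174/2059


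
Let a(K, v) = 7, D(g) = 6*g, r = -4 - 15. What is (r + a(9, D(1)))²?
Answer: 144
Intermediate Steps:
r = -19
(r + a(9, D(1)))² = (-19 + 7)² = (-12)² = 144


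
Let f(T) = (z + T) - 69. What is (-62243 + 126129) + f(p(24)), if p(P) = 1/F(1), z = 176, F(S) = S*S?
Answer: 63994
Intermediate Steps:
F(S) = S²
p(P) = 1 (p(P) = 1/(1²) = 1/1 = 1)
f(T) = 107 + T (f(T) = (176 + T) - 69 = 107 + T)
(-62243 + 126129) + f(p(24)) = (-62243 + 126129) + (107 + 1) = 63886 + 108 = 63994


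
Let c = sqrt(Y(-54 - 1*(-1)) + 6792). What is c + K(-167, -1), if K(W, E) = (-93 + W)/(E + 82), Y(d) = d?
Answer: -260/81 + sqrt(6739) ≈ 78.882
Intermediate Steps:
K(W, E) = (-93 + W)/(82 + E)
c = sqrt(6739) (c = sqrt((-54 - 1*(-1)) + 6792) = sqrt((-54 + 1) + 6792) = sqrt(-53 + 6792) = sqrt(6739) ≈ 82.091)
c + K(-167, -1) = sqrt(6739) + (-93 - 167)/(82 - 1) = sqrt(6739) - 260/81 = -260/81 + sqrt(6739)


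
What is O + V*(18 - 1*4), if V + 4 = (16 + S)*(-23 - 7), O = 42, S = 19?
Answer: -14714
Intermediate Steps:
V = -1054 (V = -4 + (16 + 19)*(-23 - 7) = -4 + 35*(-30) = -4 - 1050 = -1054)
O + V*(18 - 1*4) = 42 - 1054*(18 - 1*4) = 42 - 1054*(18 - 4) = 42 - 1054*14 = 42 - 14756 = -14714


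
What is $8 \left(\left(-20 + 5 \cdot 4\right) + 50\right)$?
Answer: $400$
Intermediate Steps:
$8 \left(\left(-20 + 5 \cdot 4\right) + 50\right) = 8 \left(\left(-20 + 20\right) + 50\right) = 8 \left(0 + 50\right) = 8 \cdot 50 = 400$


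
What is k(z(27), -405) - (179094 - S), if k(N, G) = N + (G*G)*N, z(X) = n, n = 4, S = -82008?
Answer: 395002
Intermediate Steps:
z(X) = 4
k(N, G) = N + N*G² (k(N, G) = N + G²*N = N + N*G²)
k(z(27), -405) - (179094 - S) = 4*(1 + (-405)²) - (179094 - 1*(-82008)) = 4*(1 + 164025) - (179094 + 82008) = 4*164026 - 1*261102 = 656104 - 261102 = 395002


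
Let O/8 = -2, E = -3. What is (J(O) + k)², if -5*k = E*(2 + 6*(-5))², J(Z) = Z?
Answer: 5161984/25 ≈ 2.0648e+5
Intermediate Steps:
O = -16 (O = 8*(-2) = -16)
k = 2352/5 (k = -(-3)*(2 + 6*(-5))²/5 = -(-3)*(2 - 30)²/5 = -(-3)*(-28)²/5 = -(-3)*784/5 = -⅕*(-2352) = 2352/5 ≈ 470.40)
(J(O) + k)² = (-16 + 2352/5)² = (2272/5)² = 5161984/25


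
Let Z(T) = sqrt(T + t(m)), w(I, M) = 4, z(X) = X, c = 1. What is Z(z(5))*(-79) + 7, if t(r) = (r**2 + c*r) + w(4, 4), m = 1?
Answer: 7 - 79*sqrt(11) ≈ -255.01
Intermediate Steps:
t(r) = 4 + r + r**2 (t(r) = (r**2 + 1*r) + 4 = (r**2 + r) + 4 = (r + r**2) + 4 = 4 + r + r**2)
Z(T) = sqrt(6 + T) (Z(T) = sqrt(T + (4 + 1 + 1**2)) = sqrt(T + (4 + 1 + 1)) = sqrt(T + 6) = sqrt(6 + T))
Z(z(5))*(-79) + 7 = sqrt(6 + 5)*(-79) + 7 = sqrt(11)*(-79) + 7 = -79*sqrt(11) + 7 = 7 - 79*sqrt(11)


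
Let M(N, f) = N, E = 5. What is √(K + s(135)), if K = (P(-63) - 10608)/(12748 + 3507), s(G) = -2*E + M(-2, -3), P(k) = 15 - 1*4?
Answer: I*√3342954535/16255 ≈ 3.557*I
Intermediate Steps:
P(k) = 11 (P(k) = 15 - 4 = 11)
s(G) = -12 (s(G) = -2*5 - 2 = -10 - 2 = -12)
K = -10597/16255 (K = (11 - 10608)/(12748 + 3507) = -10597/16255 ≈ -0.65192)
√(K + s(135)) = √(-10597/16255 - 12) = √(-205657/16255) = I*√3342954535/16255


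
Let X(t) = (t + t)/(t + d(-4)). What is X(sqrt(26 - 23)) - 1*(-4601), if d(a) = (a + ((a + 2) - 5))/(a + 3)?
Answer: 271456/59 + 11*sqrt(3)/59 ≈ 4601.3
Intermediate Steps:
d(a) = (-3 + 2*a)/(3 + a) (d(a) = (a + ((2 + a) - 5))/(3 + a) = (a + (-3 + a))/(3 + a) = (-3 + 2*a)/(3 + a))
X(t) = 2*t/(11 + t) (X(t) = (t + t)/(t + (-3 + 2*(-4))/(3 - 4)) = (2*t)/(t + (-3 - 8)/(-1)) = (2*t)/(t - 1*(-11)) = (2*t)/(t + 11) = (2*t)/(11 + t) = 2*t/(11 + t))
X(sqrt(26 - 23)) - 1*(-4601) = 2*sqrt(26 - 23)/(11 + sqrt(26 - 23)) - 1*(-4601) = 2*sqrt(3)/(11 + sqrt(3)) + 4601 = 4601 + 2*sqrt(3)/(11 + sqrt(3))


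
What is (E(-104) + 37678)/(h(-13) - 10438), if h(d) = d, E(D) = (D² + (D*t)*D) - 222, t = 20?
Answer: -264592/10451 ≈ -25.317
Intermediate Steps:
E(D) = -222 + 21*D² (E(D) = (D² + (D*20)*D) - 222 = (D² + (20*D)*D) - 222 = (D² + 20*D²) - 222 = 21*D² - 222 = -222 + 21*D²)
(E(-104) + 37678)/(h(-13) - 10438) = ((-222 + 21*(-104)²) + 37678)/(-13 - 10438) = ((-222 + 21*10816) + 37678)/(-10451) = ((-222 + 227136) + 37678)*(-1/10451) = (226914 + 37678)*(-1/10451) = 264592*(-1/10451) = -264592/10451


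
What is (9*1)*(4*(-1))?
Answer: -36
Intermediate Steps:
(9*1)*(4*(-1)) = 9*(-4) = -36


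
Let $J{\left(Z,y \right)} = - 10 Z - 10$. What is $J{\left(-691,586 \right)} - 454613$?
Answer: $-447713$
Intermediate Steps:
$J{\left(Z,y \right)} = -10 - 10 Z$
$J{\left(-691,586 \right)} - 454613 = \left(-10 - -6910\right) - 454613 = \left(-10 + 6910\right) - 454613 = 6900 - 454613 = -447713$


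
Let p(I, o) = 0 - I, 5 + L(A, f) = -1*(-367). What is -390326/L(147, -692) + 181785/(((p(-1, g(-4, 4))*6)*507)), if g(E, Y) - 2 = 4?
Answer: -186927587/183534 ≈ -1018.5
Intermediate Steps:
g(E, Y) = 6 (g(E, Y) = 2 + 4 = 6)
L(A, f) = 362 (L(A, f) = -5 - 1*(-367) = -5 + 367 = 362)
p(I, o) = -I
-390326/L(147, -692) + 181785/(((p(-1, g(-4, 4))*6)*507)) = -390326/362 + 181785/(((-1*(-1)*6)*507)) = -390326*1/362 + 181785/(((1*6)*507)) = -195163/181 + 181785/((6*507)) = -195163/181 + 181785/3042 = -195163/181 + 181785*(1/3042) = -195163/181 + 60595/1014 = -186927587/183534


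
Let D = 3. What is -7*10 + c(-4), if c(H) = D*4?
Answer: -58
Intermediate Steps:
c(H) = 12 (c(H) = 3*4 = 12)
-7*10 + c(-4) = -7*10 + 12 = -70 + 12 = -58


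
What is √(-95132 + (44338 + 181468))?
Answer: √130674 ≈ 361.49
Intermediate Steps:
√(-95132 + (44338 + 181468)) = √(-95132 + 225806) = √130674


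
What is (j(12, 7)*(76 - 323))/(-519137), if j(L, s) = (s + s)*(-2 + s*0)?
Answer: -364/27323 ≈ -0.013322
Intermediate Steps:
j(L, s) = -4*s (j(L, s) = (2*s)*(-2 + 0) = (2*s)*(-2) = -4*s)
(j(12, 7)*(76 - 323))/(-519137) = ((-4*7)*(76 - 323))/(-519137) = -28*(-247)*(-1/519137) = 6916*(-1/519137) = -364/27323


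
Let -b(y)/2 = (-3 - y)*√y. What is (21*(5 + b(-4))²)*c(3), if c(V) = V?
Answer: 567 - 2520*I ≈ 567.0 - 2520.0*I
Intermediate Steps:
b(y) = -2*√y*(-3 - y) (b(y) = -2*(-3 - y)*√y = -2*√y*(-3 - y))
(21*(5 + b(-4))²)*c(3) = (21*(5 + 2*√(-4)*(3 - 4))²)*3 = (21*(5 + 2*(2*I)*(-1))²)*3 = (21*(5 - 4*I)²)*3 = 63*(5 - 4*I)²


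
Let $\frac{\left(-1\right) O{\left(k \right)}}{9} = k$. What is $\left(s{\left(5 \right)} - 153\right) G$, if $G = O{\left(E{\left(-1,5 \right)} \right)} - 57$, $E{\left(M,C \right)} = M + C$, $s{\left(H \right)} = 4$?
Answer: $13857$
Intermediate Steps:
$E{\left(M,C \right)} = C + M$
$O{\left(k \right)} = - 9 k$
$G = -93$ ($G = - 9 \left(5 - 1\right) - 57 = \left(-9\right) 4 - 57 = -36 - 57 = -93$)
$\left(s{\left(5 \right)} - 153\right) G = \left(4 - 153\right) \left(-93\right) = \left(-149\right) \left(-93\right) = 13857$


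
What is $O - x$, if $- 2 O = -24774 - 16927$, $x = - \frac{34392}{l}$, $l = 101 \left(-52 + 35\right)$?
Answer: $\frac{71531833}{3434} \approx 20830.0$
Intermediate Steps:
$l = -1717$ ($l = 101 \left(-17\right) = -1717$)
$x = \frac{34392}{1717}$ ($x = - \frac{34392}{-1717} = \left(-34392\right) \left(- \frac{1}{1717}\right) = \frac{34392}{1717} \approx 20.03$)
$O = \frac{41701}{2}$ ($O = - \frac{-24774 - 16927}{2} = \left(- \frac{1}{2}\right) \left(-41701\right) = \frac{41701}{2} \approx 20851.0$)
$O - x = \frac{41701}{2} - \frac{34392}{1717} = \frac{71531833}{3434}$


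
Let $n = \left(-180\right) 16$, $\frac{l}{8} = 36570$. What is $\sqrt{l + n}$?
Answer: $4 \sqrt{18105} \approx 538.22$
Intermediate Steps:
$l = 292560$ ($l = 8 \cdot 36570 = 292560$)
$n = -2880$
$\sqrt{l + n} = \sqrt{292560 - 2880} = \sqrt{289680} = 4 \sqrt{18105}$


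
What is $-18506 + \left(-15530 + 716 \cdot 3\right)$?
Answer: $-31888$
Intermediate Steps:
$-18506 + \left(-15530 + 716 \cdot 3\right) = -18506 + \left(-15530 + 2148\right) = -18506 - 13382 = -31888$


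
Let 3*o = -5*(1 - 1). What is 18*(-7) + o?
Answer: -126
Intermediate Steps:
o = 0 (o = (-5*(1 - 1))/3 = (-5*0)/3 = (⅓)*0 = 0)
18*(-7) + o = 18*(-7) + 0 = -126 + 0 = -126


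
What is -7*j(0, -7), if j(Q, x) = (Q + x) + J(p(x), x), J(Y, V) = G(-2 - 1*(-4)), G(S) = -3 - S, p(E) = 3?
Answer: 84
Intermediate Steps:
J(Y, V) = -5 (J(Y, V) = -3 - (-2 - 1*(-4)) = -3 - (-2 + 4) = -3 - 1*2 = -3 - 2 = -5)
j(Q, x) = -5 + Q + x (j(Q, x) = (Q + x) - 5 = -5 + Q + x)
-7*j(0, -7) = -7*(-5 + 0 - 7) = -7*(-12) = 84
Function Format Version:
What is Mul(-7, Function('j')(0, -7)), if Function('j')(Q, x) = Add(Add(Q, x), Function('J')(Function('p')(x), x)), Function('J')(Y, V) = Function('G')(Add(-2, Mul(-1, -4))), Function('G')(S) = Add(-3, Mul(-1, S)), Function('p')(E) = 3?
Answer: 84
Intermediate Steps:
Function('J')(Y, V) = -5 (Function('J')(Y, V) = Add(-3, Mul(-1, Add(-2, Mul(-1, -4)))) = Add(-3, Mul(-1, Add(-2, 4))) = Add(-3, Mul(-1, 2)) = Add(-3, -2) = -5)
Function('j')(Q, x) = Add(-5, Q, x) (Function('j')(Q, x) = Add(Add(Q, x), -5) = Add(-5, Q, x))
Mul(-7, Function('j')(0, -7)) = Mul(-7, Add(-5, 0, -7)) = Mul(-7, -12) = 84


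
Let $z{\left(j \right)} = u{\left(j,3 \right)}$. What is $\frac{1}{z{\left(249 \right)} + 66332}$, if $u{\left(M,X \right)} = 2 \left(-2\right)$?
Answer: $\frac{1}{66328} \approx 1.5077 \cdot 10^{-5}$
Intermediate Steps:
$u{\left(M,X \right)} = -4$
$z{\left(j \right)} = -4$
$\frac{1}{z{\left(249 \right)} + 66332} = \frac{1}{-4 + 66332} = \frac{1}{66328}$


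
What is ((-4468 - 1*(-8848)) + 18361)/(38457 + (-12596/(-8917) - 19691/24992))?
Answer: 5067915173024/8570422571033 ≈ 0.59133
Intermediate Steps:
((-4468 - 1*(-8848)) + 18361)/(38457 + (-12596/(-8917) - 19691/24992)) = ((-4468 + 8848) + 18361)/(38457 + (-12596*(-1/8917) - 19691*1/24992)) = (4380 + 18361)/(38457 + (12596/8917 - 19691/24992)) = 22741/(38457 + 139214585/222853664) = 22741/(8570422571033/222853664) = 22741*(222853664/8570422571033) = 5067915173024/8570422571033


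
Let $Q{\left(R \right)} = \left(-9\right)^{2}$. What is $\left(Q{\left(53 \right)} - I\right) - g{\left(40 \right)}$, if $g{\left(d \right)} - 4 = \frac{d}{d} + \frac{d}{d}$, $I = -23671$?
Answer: $23746$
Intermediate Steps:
$Q{\left(R \right)} = 81$
$g{\left(d \right)} = 6$ ($g{\left(d \right)} = 4 + \left(\frac{d}{d} + \frac{d}{d}\right) = 4 + \left(1 + 1\right) = 4 + 2 = 6$)
$\left(Q{\left(53 \right)} - I\right) - g{\left(40 \right)} = \left(81 - -23671\right) - 6 = \left(81 + 23671\right) - 6 = 23752 - 6 = 23746$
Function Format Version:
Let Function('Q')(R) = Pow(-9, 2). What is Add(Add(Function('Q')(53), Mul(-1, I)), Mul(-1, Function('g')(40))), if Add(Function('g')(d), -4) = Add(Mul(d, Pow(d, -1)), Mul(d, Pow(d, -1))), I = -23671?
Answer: 23746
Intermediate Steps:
Function('Q')(R) = 81
Function('g')(d) = 6 (Function('g')(d) = Add(4, Add(Mul(d, Pow(d, -1)), Mul(d, Pow(d, -1)))) = Add(4, Add(1, 1)) = Add(4, 2) = 6)
Add(Add(Function('Q')(53), Mul(-1, I)), Mul(-1, Function('g')(40))) = Add(Add(81, Mul(-1, -23671)), Mul(-1, 6)) = Add(Add(81, 23671), -6) = Add(23752, -6) = 23746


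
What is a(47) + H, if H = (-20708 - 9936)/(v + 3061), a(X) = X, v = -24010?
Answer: 1015247/20949 ≈ 48.463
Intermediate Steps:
H = 30644/20949 (H = (-20708 - 9936)/(-24010 + 3061) = -30644/(-20949) = -30644*(-1/20949) = 30644/20949 ≈ 1.4628)
a(47) + H = 47 + 30644/20949 = 1015247/20949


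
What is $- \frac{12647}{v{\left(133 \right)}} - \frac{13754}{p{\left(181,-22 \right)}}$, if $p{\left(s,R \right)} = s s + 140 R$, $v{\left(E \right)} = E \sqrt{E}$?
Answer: $- \frac{13754}{29681} - \frac{12647 \sqrt{133}}{17689} \approx -8.7088$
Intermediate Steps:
$v{\left(E \right)} = E^{\frac{3}{2}}$
$p{\left(s,R \right)} = s^{2} + 140 R$
$- \frac{12647}{v{\left(133 \right)}} - \frac{13754}{p{\left(181,-22 \right)}} = - \frac{12647}{133^{\frac{3}{2}}} - \frac{13754}{181^{2} + 140 \left(-22\right)} = - \frac{12647}{133 \sqrt{133}} - \frac{13754}{32761 - 3080} = - 12647 \frac{\sqrt{133}}{17689} - \frac{13754}{29681} = - \frac{12647 \sqrt{133}}{17689} - \frac{13754}{29681} = - \frac{13754}{29681} - \frac{12647 \sqrt{133}}{17689}$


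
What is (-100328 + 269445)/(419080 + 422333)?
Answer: 169117/841413 ≈ 0.20099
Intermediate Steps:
(-100328 + 269445)/(419080 + 422333) = 169117/841413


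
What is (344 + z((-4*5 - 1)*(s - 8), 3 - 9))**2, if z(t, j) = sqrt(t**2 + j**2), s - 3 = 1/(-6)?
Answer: (688 + sqrt(47233))**2/4 ≈ 2.0491e+5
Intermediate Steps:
s = 17/6 (s = 3 + 1/(-6) = 3 - 1/6 = 17/6 ≈ 2.8333)
z(t, j) = sqrt(j**2 + t**2)
(344 + z((-4*5 - 1)*(s - 8), 3 - 9))**2 = (344 + sqrt((3 - 9)**2 + ((-4*5 - 1)*(17/6 - 8))**2))**2 = (344 + sqrt((-6)**2 + ((-20 - 1)*(-31/6))**2))**2 = (344 + sqrt(36 + (-21*(-31/6))**2))**2 = (344 + sqrt(36 + (217/2)**2))**2 = (344 + sqrt(36 + 47089/4))**2 = (344 + sqrt(47233/4))**2 = (344 + sqrt(47233)/2)**2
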